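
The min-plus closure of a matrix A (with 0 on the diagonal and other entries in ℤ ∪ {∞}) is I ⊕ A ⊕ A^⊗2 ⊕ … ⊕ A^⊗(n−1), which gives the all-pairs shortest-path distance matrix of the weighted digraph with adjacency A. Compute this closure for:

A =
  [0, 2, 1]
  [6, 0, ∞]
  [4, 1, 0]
Closure =
  [0, 2, 1]
  [6, 0, 7]
  [4, 1, 0]

This is the Floyd-Warshall all-pairs shortest-path computation. For each intermediate vertex k = 0, 1, …, 2, update dist[i][j] ← min(dist[i][j], dist[i][k] + dist[k][j]). The final matrix gives, for each (i, j), the minimum total weight of any directed path from i to j (possibly empty when i = j).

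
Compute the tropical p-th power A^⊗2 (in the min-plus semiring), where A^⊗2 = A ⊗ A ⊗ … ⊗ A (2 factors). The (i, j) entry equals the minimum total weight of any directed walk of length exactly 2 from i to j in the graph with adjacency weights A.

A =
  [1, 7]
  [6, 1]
A^⊗2 =
  [2, 8]
  [7, 2]

Each entry (A^⊗2)_ij equals the minimum over all length-2 walks i = v_0 → v_1 → … → v_2 = j of Σ_t A[v_t][v_{t+1}]. For example, for (i, j) = (0, 1) we minimise over 2 possible intermediate vertex sequences; the minimum is 8, attained along the walk 0 → 0 → 1.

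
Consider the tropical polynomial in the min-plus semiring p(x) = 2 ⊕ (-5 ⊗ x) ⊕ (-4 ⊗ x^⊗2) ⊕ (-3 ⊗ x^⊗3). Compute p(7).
p(7) = 2

A tropical monomial a ⊗ x^⊗i evaluates to a + i · x. Evaluating each term at x = 7:
  Term 0 contributes 2 + 0 · 7 = 2
  Term 1 contributes -5 + 1 · 7 = 2
  Term 2 contributes -4 + 2 · 7 = 10
  Term 3 contributes -3 + 3 · 7 = 18
p(7) = ⊕ of these = min[2, 2, 10, 18] = 2.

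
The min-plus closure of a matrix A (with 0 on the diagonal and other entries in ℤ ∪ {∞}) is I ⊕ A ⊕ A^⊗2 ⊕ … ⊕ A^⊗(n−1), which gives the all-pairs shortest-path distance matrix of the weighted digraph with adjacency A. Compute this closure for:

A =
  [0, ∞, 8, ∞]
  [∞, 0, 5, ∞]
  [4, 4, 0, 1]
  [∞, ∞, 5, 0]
Closure =
  [0, 12, 8, 9]
  [9, 0, 5, 6]
  [4, 4, 0, 1]
  [9, 9, 5, 0]

This is the Floyd-Warshall all-pairs shortest-path computation. For each intermediate vertex k = 0, 1, …, 3, update dist[i][j] ← min(dist[i][j], dist[i][k] + dist[k][j]). The final matrix gives, for each (i, j), the minimum total weight of any directed path from i to j (possibly empty when i = j).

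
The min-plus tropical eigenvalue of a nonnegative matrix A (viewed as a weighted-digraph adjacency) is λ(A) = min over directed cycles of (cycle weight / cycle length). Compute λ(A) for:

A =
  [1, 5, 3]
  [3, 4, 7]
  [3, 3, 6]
λ(A) = 1

Enumerate directed cycles and compute their means (weight / length). Sample:
  cycle 0 → 0: weight = 1, length = 1, mean = 1/1 ≈ 1.000
  cycle 1 → 1: weight = 4, length = 1, mean = 4/1 ≈ 4.000
  cycle 2 → 2: weight = 6, length = 1, mean = 6/1 ≈ 6.000
  cycle 0 → 1 → 0: weight = 8, length = 2, mean = 8/2 ≈ 4.000
  cycle 0 → 2 → 0: weight = 6, length = 2, mean = 6/2 ≈ 3.000
  cycle 1 → 0 → 1: weight = 8, length = 2, mean = 8/2 ≈ 4.000
Minimum mean = 1.000, attained e.g. along the cycle 0 → 0 with weight 1 and length 1. So λ(A) = 1/1 = 1.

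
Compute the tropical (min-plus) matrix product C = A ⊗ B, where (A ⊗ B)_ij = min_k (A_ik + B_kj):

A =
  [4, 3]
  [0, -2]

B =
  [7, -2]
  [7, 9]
A ⊗ B =
  [10, 2]
  [5, -2]

Apply the min-plus product entry-by-entry:
  C[0][0] = min over k of (A[0][0] + B[0][0] = 4 + 7 = 11, A[0][1] + B[1][0] = 3 + 7 = 10) = 10 (attained at k = 1)
  C[0][1] = min over k of (A[0][0] + B[0][1] = 4 + -2 = 2, A[0][1] + B[1][1] = 3 + 9 = 12) = 2 (attained at k = 0)
  C[1][0] = min over k of (A[1][0] + B[0][0] = 0 + 7 = 7, A[1][1] + B[1][0] = -2 + 7 = 5) = 5 (attained at k = 1)
  C[1][1] = min over k of (A[1][0] + B[0][1] = 0 + -2 = -2, A[1][1] + B[1][1] = -2 + 9 = 7) = -2 (attained at k = 0)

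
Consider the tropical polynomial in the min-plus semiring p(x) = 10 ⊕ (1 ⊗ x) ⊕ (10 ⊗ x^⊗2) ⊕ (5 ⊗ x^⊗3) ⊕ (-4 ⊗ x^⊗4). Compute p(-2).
p(-2) = -12

A tropical monomial a ⊗ x^⊗i evaluates to a + i · x. Evaluating each term at x = -2:
  Term 0 contributes 10 + 0 · -2 = 10
  Term 1 contributes 1 + 1 · -2 = -1
  Term 2 contributes 10 + 2 · -2 = 6
  Term 3 contributes 5 + 3 · -2 = -1
  Term 4 contributes -4 + 4 · -2 = -12
p(-2) = ⊕ of these = min[10, -1, 6, -1, -12] = -12.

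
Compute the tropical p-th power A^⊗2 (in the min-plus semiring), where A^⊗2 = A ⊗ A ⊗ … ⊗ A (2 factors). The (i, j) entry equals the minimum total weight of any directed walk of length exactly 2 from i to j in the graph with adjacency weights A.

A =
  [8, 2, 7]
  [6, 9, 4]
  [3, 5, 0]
A^⊗2 =
  [8, 10, 6]
  [7, 8, 4]
  [3, 5, 0]

Each entry (A^⊗2)_ij equals the minimum over all length-2 walks i = v_0 → v_1 → … → v_2 = j of Σ_t A[v_t][v_{t+1}]. For example, for (i, j) = (0, 2) we minimise over 3 possible intermediate vertex sequences; the minimum is 6, attained along the walk 0 → 1 → 2.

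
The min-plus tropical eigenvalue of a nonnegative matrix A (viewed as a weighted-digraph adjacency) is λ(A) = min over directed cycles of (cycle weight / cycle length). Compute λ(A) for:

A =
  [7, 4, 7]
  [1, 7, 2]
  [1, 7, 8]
λ(A) = 7/3

Enumerate directed cycles and compute their means (weight / length). Sample:
  cycle 0 → 0: weight = 7, length = 1, mean = 7/1 ≈ 7.000
  cycle 1 → 1: weight = 7, length = 1, mean = 7/1 ≈ 7.000
  cycle 2 → 2: weight = 8, length = 1, mean = 8/1 ≈ 8.000
  cycle 0 → 1 → 0: weight = 5, length = 2, mean = 5/2 ≈ 2.500
  cycle 0 → 2 → 0: weight = 8, length = 2, mean = 8/2 ≈ 4.000
  cycle 1 → 0 → 1: weight = 5, length = 2, mean = 5/2 ≈ 2.500
Minimum mean = 2.333, attained e.g. along the cycle 0 → 1 → 2 → 0 with weight 7 and length 3. So λ(A) = 7/3 = 7/3.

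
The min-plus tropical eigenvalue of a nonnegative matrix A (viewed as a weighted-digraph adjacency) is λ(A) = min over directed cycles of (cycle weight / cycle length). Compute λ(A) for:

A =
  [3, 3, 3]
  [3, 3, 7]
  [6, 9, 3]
λ(A) = 3

Enumerate directed cycles and compute their means (weight / length). Sample:
  cycle 0 → 0: weight = 3, length = 1, mean = 3/1 ≈ 3.000
  cycle 1 → 1: weight = 3, length = 1, mean = 3/1 ≈ 3.000
  cycle 2 → 2: weight = 3, length = 1, mean = 3/1 ≈ 3.000
  cycle 0 → 1 → 0: weight = 6, length = 2, mean = 6/2 ≈ 3.000
  cycle 0 → 2 → 0: weight = 9, length = 2, mean = 9/2 ≈ 4.500
  cycle 1 → 0 → 1: weight = 6, length = 2, mean = 6/2 ≈ 3.000
Minimum mean = 3.000, attained e.g. along the cycle 0 → 0 with weight 3 and length 1. So λ(A) = 3/1 = 3.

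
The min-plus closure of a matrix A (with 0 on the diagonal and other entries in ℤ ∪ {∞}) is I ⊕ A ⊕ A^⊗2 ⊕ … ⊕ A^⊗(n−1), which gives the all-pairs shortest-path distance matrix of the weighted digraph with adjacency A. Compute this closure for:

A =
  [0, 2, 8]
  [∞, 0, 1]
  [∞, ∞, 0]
Closure =
  [0, 2, 3]
  [∞, 0, 1]
  [∞, ∞, 0]

This is the Floyd-Warshall all-pairs shortest-path computation. For each intermediate vertex k = 0, 1, …, 2, update dist[i][j] ← min(dist[i][j], dist[i][k] + dist[k][j]). The final matrix gives, for each (i, j), the minimum total weight of any directed path from i to j (possibly empty when i = j).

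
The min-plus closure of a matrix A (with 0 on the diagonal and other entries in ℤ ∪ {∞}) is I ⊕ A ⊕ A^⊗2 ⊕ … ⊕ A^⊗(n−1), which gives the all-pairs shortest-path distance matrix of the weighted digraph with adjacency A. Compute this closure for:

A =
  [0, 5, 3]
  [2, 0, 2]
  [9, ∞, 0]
Closure =
  [0, 5, 3]
  [2, 0, 2]
  [9, 14, 0]

This is the Floyd-Warshall all-pairs shortest-path computation. For each intermediate vertex k = 0, 1, …, 2, update dist[i][j] ← min(dist[i][j], dist[i][k] + dist[k][j]). The final matrix gives, for each (i, j), the minimum total weight of any directed path from i to j (possibly empty when i = j).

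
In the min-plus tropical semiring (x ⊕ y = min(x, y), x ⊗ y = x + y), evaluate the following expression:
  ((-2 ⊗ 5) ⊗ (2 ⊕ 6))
((-2 ⊗ 5) ⊗ (2 ⊕ 6)) = 5

Expand innermost to outermost. Recall ⊕ takes the minimum of its arguments and ⊗ takes their sum. Working out the expression ((-2 ⊗ 5) ⊗ (2 ⊕ 6)) gives 5.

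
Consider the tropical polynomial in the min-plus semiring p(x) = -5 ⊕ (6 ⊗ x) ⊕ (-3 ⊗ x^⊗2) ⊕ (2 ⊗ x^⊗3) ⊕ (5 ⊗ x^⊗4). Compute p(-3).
p(-3) = -9

A tropical monomial a ⊗ x^⊗i evaluates to a + i · x. Evaluating each term at x = -3:
  Term 0 contributes -5 + 0 · -3 = -5
  Term 1 contributes 6 + 1 · -3 = 3
  Term 2 contributes -3 + 2 · -3 = -9
  Term 3 contributes 2 + 3 · -3 = -7
  Term 4 contributes 5 + 4 · -3 = -7
p(-3) = ⊕ of these = min[-5, 3, -9, -7, -7] = -9.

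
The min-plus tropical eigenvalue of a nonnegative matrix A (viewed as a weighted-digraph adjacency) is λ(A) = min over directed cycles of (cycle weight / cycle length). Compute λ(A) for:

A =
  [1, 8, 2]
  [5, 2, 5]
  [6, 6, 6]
λ(A) = 1

Enumerate directed cycles and compute their means (weight / length). Sample:
  cycle 0 → 0: weight = 1, length = 1, mean = 1/1 ≈ 1.000
  cycle 1 → 1: weight = 2, length = 1, mean = 2/1 ≈ 2.000
  cycle 2 → 2: weight = 6, length = 1, mean = 6/1 ≈ 6.000
  cycle 0 → 1 → 0: weight = 13, length = 2, mean = 13/2 ≈ 6.500
  cycle 0 → 2 → 0: weight = 8, length = 2, mean = 8/2 ≈ 4.000
  cycle 1 → 0 → 1: weight = 13, length = 2, mean = 13/2 ≈ 6.500
Minimum mean = 1.000, attained e.g. along the cycle 0 → 0 with weight 1 and length 1. So λ(A) = 1/1 = 1.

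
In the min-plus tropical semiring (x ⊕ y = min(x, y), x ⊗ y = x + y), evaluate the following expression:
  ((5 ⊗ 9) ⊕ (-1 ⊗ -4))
((5 ⊗ 9) ⊕ (-1 ⊗ -4)) = -5

Expand innermost to outermost. Recall ⊕ takes the minimum of its arguments and ⊗ takes their sum. Working out the expression ((5 ⊗ 9) ⊕ (-1 ⊗ -4)) gives -5.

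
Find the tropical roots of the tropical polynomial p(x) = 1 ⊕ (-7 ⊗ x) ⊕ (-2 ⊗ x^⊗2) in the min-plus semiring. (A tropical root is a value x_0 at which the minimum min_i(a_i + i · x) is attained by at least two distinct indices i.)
Roots: {-5, 8}

Each tropical root is a break point of the lower envelope of the lines y = a_i + i · x (there are 3 lines, with slopes 0, 1, ..., 2). Only the lines that attain the minimum somewhere contribute to roots; other lines are dominated. Here the surviving (envelope) indices are i = 2, i = 1, i = 0.
Intersections between consecutive envelope lines give the roots: for adjacent envelope indices i < j the intersection is x = (a_i − a_j) / (j − i). Reading off the sorted break points: {-5, 8}.
Verification: at each break x_0, at least two indices attain the minimum of min_i(a_i + i · x_0).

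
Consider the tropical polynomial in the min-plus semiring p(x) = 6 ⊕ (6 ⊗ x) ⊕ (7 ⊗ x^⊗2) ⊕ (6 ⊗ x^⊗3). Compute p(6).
p(6) = 6

A tropical monomial a ⊗ x^⊗i evaluates to a + i · x. Evaluating each term at x = 6:
  Term 0 contributes 6 + 0 · 6 = 6
  Term 1 contributes 6 + 1 · 6 = 12
  Term 2 contributes 7 + 2 · 6 = 19
  Term 3 contributes 6 + 3 · 6 = 24
p(6) = ⊕ of these = min[6, 12, 19, 24] = 6.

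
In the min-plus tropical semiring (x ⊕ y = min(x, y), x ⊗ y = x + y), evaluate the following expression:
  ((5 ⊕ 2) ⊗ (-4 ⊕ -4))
((5 ⊕ 2) ⊗ (-4 ⊕ -4)) = -2

Expand innermost to outermost. Recall ⊕ takes the minimum of its arguments and ⊗ takes their sum. Working out the expression ((5 ⊕ 2) ⊗ (-4 ⊕ -4)) gives -2.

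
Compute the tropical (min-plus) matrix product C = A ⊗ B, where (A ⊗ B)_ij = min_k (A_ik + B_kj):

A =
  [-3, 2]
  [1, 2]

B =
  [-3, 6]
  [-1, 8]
A ⊗ B =
  [-6, 3]
  [-2, 7]

Apply the min-plus product entry-by-entry:
  C[0][0] = min over k of (A[0][0] + B[0][0] = -3 + -3 = -6, A[0][1] + B[1][0] = 2 + -1 = 1) = -6 (attained at k = 0)
  C[0][1] = min over k of (A[0][0] + B[0][1] = -3 + 6 = 3, A[0][1] + B[1][1] = 2 + 8 = 10) = 3 (attained at k = 0)
  C[1][0] = min over k of (A[1][0] + B[0][0] = 1 + -3 = -2, A[1][1] + B[1][0] = 2 + -1 = 1) = -2 (attained at k = 0)
  C[1][1] = min over k of (A[1][0] + B[0][1] = 1 + 6 = 7, A[1][1] + B[1][1] = 2 + 8 = 10) = 7 (attained at k = 0)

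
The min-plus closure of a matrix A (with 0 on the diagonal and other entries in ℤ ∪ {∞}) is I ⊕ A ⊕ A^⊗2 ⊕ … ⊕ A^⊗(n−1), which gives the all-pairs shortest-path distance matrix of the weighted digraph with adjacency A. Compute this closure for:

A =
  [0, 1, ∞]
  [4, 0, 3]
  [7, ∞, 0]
Closure =
  [0, 1, 4]
  [4, 0, 3]
  [7, 8, 0]

This is the Floyd-Warshall all-pairs shortest-path computation. For each intermediate vertex k = 0, 1, …, 2, update dist[i][j] ← min(dist[i][j], dist[i][k] + dist[k][j]). The final matrix gives, for each (i, j), the minimum total weight of any directed path from i to j (possibly empty when i = j).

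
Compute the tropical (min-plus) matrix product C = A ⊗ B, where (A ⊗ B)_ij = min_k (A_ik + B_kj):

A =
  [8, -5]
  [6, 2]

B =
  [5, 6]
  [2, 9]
A ⊗ B =
  [-3, 4]
  [4, 11]

Apply the min-plus product entry-by-entry:
  C[0][0] = min over k of (A[0][0] + B[0][0] = 8 + 5 = 13, A[0][1] + B[1][0] = -5 + 2 = -3) = -3 (attained at k = 1)
  C[0][1] = min over k of (A[0][0] + B[0][1] = 8 + 6 = 14, A[0][1] + B[1][1] = -5 + 9 = 4) = 4 (attained at k = 1)
  C[1][0] = min over k of (A[1][0] + B[0][0] = 6 + 5 = 11, A[1][1] + B[1][0] = 2 + 2 = 4) = 4 (attained at k = 1)
  C[1][1] = min over k of (A[1][0] + B[0][1] = 6 + 6 = 12, A[1][1] + B[1][1] = 2 + 9 = 11) = 11 (attained at k = 1)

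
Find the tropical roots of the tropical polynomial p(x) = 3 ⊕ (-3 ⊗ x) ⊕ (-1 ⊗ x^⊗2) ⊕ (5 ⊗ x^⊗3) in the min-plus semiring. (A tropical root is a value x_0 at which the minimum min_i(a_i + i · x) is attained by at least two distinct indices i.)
Roots: {-6, -2, 6}

Each tropical root is a break point of the lower envelope of the lines y = a_i + i · x (there are 4 lines, with slopes 0, 1, ..., 3). Only the lines that attain the minimum somewhere contribute to roots; other lines are dominated. Here the surviving (envelope) indices are i = 3, i = 2, i = 1, i = 0.
Intersections between consecutive envelope lines give the roots: for adjacent envelope indices i < j the intersection is x = (a_i − a_j) / (j − i). Reading off the sorted break points: {-6, -2, 6}.
Verification: at each break x_0, at least two indices attain the minimum of min_i(a_i + i · x_0).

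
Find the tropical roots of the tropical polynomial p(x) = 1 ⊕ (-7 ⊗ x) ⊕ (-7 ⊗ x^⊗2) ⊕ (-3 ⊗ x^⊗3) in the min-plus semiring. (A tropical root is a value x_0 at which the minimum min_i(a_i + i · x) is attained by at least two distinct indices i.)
Roots: {-4, 0, 8}

Each tropical root is a break point of the lower envelope of the lines y = a_i + i · x (there are 4 lines, with slopes 0, 1, ..., 3). Only the lines that attain the minimum somewhere contribute to roots; other lines are dominated. Here the surviving (envelope) indices are i = 3, i = 2, i = 1, i = 0.
Intersections between consecutive envelope lines give the roots: for adjacent envelope indices i < j the intersection is x = (a_i − a_j) / (j − i). Reading off the sorted break points: {-4, 0, 8}.
Verification: at each break x_0, at least two indices attain the minimum of min_i(a_i + i · x_0).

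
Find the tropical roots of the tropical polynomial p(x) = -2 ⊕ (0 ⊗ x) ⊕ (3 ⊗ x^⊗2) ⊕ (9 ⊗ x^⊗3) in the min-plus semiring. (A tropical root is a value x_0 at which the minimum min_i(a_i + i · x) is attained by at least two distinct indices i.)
Roots: {-6, -3, -2}

Each tropical root is a break point of the lower envelope of the lines y = a_i + i · x (there are 4 lines, with slopes 0, 1, ..., 3). Only the lines that attain the minimum somewhere contribute to roots; other lines are dominated. Here the surviving (envelope) indices are i = 3, i = 2, i = 1, i = 0.
Intersections between consecutive envelope lines give the roots: for adjacent envelope indices i < j the intersection is x = (a_i − a_j) / (j − i). Reading off the sorted break points: {-6, -3, -2}.
Verification: at each break x_0, at least two indices attain the minimum of min_i(a_i + i · x_0).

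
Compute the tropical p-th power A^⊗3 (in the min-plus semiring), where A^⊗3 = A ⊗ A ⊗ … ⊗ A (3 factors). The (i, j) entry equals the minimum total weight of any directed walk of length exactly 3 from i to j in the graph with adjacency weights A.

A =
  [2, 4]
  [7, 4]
A^⊗3 =
  [6, 8]
  [11, 12]

Each entry (A^⊗3)_ij equals the minimum over all length-3 walks i = v_0 → v_1 → … → v_3 = j of Σ_t A[v_t][v_{t+1}]. For example, for (i, j) = (0, 1) we minimise over 4 possible intermediate vertex sequences; the minimum is 8, attained along the walk 0 → 0 → 0 → 1.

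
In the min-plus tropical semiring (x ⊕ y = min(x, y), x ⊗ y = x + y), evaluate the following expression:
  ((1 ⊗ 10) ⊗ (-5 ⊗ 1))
((1 ⊗ 10) ⊗ (-5 ⊗ 1)) = 7

Expand innermost to outermost. Recall ⊕ takes the minimum of its arguments and ⊗ takes their sum. Working out the expression ((1 ⊗ 10) ⊗ (-5 ⊗ 1)) gives 7.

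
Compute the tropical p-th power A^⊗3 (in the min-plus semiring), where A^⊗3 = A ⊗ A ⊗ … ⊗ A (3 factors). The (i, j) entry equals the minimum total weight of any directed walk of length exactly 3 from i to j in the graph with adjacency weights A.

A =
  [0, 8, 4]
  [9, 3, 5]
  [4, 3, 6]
A^⊗3 =
  [0, 7, 4]
  [9, 9, 11]
  [4, 9, 8]

Each entry (A^⊗3)_ij equals the minimum over all length-3 walks i = v_0 → v_1 → … → v_3 = j of Σ_t A[v_t][v_{t+1}]. For example, for (i, j) = (0, 2) we minimise over 9 possible intermediate vertex sequences; the minimum is 4, attained along the walk 0 → 0 → 0 → 2.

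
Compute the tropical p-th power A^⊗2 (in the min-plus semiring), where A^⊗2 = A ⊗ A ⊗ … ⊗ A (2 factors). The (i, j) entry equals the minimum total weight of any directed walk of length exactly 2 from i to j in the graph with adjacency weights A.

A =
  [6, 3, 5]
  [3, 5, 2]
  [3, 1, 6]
A^⊗2 =
  [6, 6, 5]
  [5, 3, 7]
  [4, 6, 3]

Each entry (A^⊗2)_ij equals the minimum over all length-2 walks i = v_0 → v_1 → … → v_2 = j of Σ_t A[v_t][v_{t+1}]. For example, for (i, j) = (0, 2) we minimise over 3 possible intermediate vertex sequences; the minimum is 5, attained along the walk 0 → 1 → 2.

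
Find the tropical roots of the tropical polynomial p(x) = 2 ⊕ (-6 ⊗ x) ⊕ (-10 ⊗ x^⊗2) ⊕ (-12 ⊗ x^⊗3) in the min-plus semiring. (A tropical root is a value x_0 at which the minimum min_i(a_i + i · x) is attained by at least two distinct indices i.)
Roots: {2, 4, 8}

Each tropical root is a break point of the lower envelope of the lines y = a_i + i · x (there are 4 lines, with slopes 0, 1, ..., 3). Only the lines that attain the minimum somewhere contribute to roots; other lines are dominated. Here the surviving (envelope) indices are i = 3, i = 2, i = 1, i = 0.
Intersections between consecutive envelope lines give the roots: for adjacent envelope indices i < j the intersection is x = (a_i − a_j) / (j − i). Reading off the sorted break points: {2, 4, 8}.
Verification: at each break x_0, at least two indices attain the minimum of min_i(a_i + i · x_0).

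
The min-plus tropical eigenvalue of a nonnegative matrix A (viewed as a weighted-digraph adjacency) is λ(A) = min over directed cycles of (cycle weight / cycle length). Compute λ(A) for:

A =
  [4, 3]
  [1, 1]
λ(A) = 1

Enumerate directed cycles and compute their means (weight / length). Sample:
  cycle 0 → 0: weight = 4, length = 1, mean = 4/1 ≈ 4.000
  cycle 1 → 1: weight = 1, length = 1, mean = 1/1 ≈ 1.000
  cycle 0 → 1 → 0: weight = 4, length = 2, mean = 4/2 ≈ 2.000
  cycle 1 → 0 → 1: weight = 4, length = 2, mean = 4/2 ≈ 2.000
Minimum mean = 1.000, attained e.g. along the cycle 1 → 1 with weight 1 and length 1. So λ(A) = 1/1 = 1.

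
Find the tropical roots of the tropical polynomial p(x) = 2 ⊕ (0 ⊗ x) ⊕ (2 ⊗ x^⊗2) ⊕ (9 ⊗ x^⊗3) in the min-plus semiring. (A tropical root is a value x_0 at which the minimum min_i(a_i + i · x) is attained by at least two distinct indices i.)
Roots: {-7, -2, 2}

Each tropical root is a break point of the lower envelope of the lines y = a_i + i · x (there are 4 lines, with slopes 0, 1, ..., 3). Only the lines that attain the minimum somewhere contribute to roots; other lines are dominated. Here the surviving (envelope) indices are i = 3, i = 2, i = 1, i = 0.
Intersections between consecutive envelope lines give the roots: for adjacent envelope indices i < j the intersection is x = (a_i − a_j) / (j − i). Reading off the sorted break points: {-7, -2, 2}.
Verification: at each break x_0, at least two indices attain the minimum of min_i(a_i + i · x_0).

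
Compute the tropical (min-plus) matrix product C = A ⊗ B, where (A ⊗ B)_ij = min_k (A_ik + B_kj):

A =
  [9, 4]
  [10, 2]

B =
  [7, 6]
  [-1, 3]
A ⊗ B =
  [3, 7]
  [1, 5]

Apply the min-plus product entry-by-entry:
  C[0][0] = min over k of (A[0][0] + B[0][0] = 9 + 7 = 16, A[0][1] + B[1][0] = 4 + -1 = 3) = 3 (attained at k = 1)
  C[0][1] = min over k of (A[0][0] + B[0][1] = 9 + 6 = 15, A[0][1] + B[1][1] = 4 + 3 = 7) = 7 (attained at k = 1)
  C[1][0] = min over k of (A[1][0] + B[0][0] = 10 + 7 = 17, A[1][1] + B[1][0] = 2 + -1 = 1) = 1 (attained at k = 1)
  C[1][1] = min over k of (A[1][0] + B[0][1] = 10 + 6 = 16, A[1][1] + B[1][1] = 2 + 3 = 5) = 5 (attained at k = 1)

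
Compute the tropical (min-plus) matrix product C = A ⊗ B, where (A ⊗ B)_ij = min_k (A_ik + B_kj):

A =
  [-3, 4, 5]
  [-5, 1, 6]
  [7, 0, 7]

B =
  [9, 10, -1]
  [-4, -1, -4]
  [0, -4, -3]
A ⊗ B =
  [0, 1, -4]
  [-3, 0, -6]
  [-4, -1, -4]

Apply the min-plus product entry-by-entry:
  C[0][0] = min over k of (A[0][0] + B[0][0] = -3 + 9 = 6, A[0][1] + B[1][0] = 4 + -4 = 0, A[0][2] + B[2][0] = 5 + 0 = 5) = 0 (attained at k = 1)
  C[0][1] = min over k of (A[0][0] + B[0][1] = -3 + 10 = 7, A[0][1] + B[1][1] = 4 + -1 = 3, A[0][2] + B[2][1] = 5 + -4 = 1) = 1 (attained at k = 2)
  C[0][2] = min over k of (A[0][0] + B[0][2] = -3 + -1 = -4, A[0][1] + B[1][2] = 4 + -4 = 0, A[0][2] + B[2][2] = 5 + -3 = 2) = -4 (attained at k = 0)
  C[1][0] = min over k of (A[1][0] + B[0][0] = -5 + 9 = 4, A[1][1] + B[1][0] = 1 + -4 = -3, A[1][2] + B[2][0] = 6 + 0 = 6) = -3 (attained at k = 1)
  C[1][1] = min over k of (A[1][0] + B[0][1] = -5 + 10 = 5, A[1][1] + B[1][1] = 1 + -1 = 0, A[1][2] + B[2][1] = 6 + -4 = 2) = 0 (attained at k = 1)
  C[1][2] = min over k of (A[1][0] + B[0][2] = -5 + -1 = -6, A[1][1] + B[1][2] = 1 + -4 = -3, A[1][2] + B[2][2] = 6 + -3 = 3) = -6 (attained at k = 0)
  C[2][0] = min over k of (A[2][0] + B[0][0] = 7 + 9 = 16, A[2][1] + B[1][0] = 0 + -4 = -4, A[2][2] + B[2][0] = 7 + 0 = 7) = -4 (attained at k = 1)
  C[2][1] = min over k of (A[2][0] + B[0][1] = 7 + 10 = 17, A[2][1] + B[1][1] = 0 + -1 = -1, A[2][2] + B[2][1] = 7 + -4 = 3) = -1 (attained at k = 1)
  C[2][2] = min over k of (A[2][0] + B[0][2] = 7 + -1 = 6, A[2][1] + B[1][2] = 0 + -4 = -4, A[2][2] + B[2][2] = 7 + -3 = 4) = -4 (attained at k = 1)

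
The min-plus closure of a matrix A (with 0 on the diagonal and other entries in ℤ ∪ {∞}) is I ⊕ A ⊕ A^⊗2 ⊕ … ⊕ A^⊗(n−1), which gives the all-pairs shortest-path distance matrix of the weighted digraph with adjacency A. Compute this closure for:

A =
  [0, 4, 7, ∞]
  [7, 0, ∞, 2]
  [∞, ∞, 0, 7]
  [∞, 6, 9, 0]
Closure =
  [0, 4, 7, 6]
  [7, 0, 11, 2]
  [20, 13, 0, 7]
  [13, 6, 9, 0]

This is the Floyd-Warshall all-pairs shortest-path computation. For each intermediate vertex k = 0, 1, …, 3, update dist[i][j] ← min(dist[i][j], dist[i][k] + dist[k][j]). The final matrix gives, for each (i, j), the minimum total weight of any directed path from i to j (possibly empty when i = j).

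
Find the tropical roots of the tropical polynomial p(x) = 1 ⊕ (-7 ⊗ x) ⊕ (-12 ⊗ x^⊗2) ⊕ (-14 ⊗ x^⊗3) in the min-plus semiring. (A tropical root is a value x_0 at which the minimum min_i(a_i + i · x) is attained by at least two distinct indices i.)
Roots: {2, 5, 8}

Each tropical root is a break point of the lower envelope of the lines y = a_i + i · x (there are 4 lines, with slopes 0, 1, ..., 3). Only the lines that attain the minimum somewhere contribute to roots; other lines are dominated. Here the surviving (envelope) indices are i = 3, i = 2, i = 1, i = 0.
Intersections between consecutive envelope lines give the roots: for adjacent envelope indices i < j the intersection is x = (a_i − a_j) / (j − i). Reading off the sorted break points: {2, 5, 8}.
Verification: at each break x_0, at least two indices attain the minimum of min_i(a_i + i · x_0).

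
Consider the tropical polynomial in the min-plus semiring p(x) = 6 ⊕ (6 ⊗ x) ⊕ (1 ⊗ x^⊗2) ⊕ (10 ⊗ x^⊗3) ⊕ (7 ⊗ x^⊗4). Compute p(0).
p(0) = 1

A tropical monomial a ⊗ x^⊗i evaluates to a + i · x. Evaluating each term at x = 0:
  Term 0 contributes 6 + 0 · 0 = 6
  Term 1 contributes 6 + 1 · 0 = 6
  Term 2 contributes 1 + 2 · 0 = 1
  Term 3 contributes 10 + 3 · 0 = 10
  Term 4 contributes 7 + 4 · 0 = 7
p(0) = ⊕ of these = min[6, 6, 1, 10, 7] = 1.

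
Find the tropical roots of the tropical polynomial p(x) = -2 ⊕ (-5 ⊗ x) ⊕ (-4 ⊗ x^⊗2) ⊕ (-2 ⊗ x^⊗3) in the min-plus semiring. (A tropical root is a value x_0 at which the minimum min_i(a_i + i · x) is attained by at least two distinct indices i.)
Roots: {-2, -1, 3}

Each tropical root is a break point of the lower envelope of the lines y = a_i + i · x (there are 4 lines, with slopes 0, 1, ..., 3). Only the lines that attain the minimum somewhere contribute to roots; other lines are dominated. Here the surviving (envelope) indices are i = 3, i = 2, i = 1, i = 0.
Intersections between consecutive envelope lines give the roots: for adjacent envelope indices i < j the intersection is x = (a_i − a_j) / (j − i). Reading off the sorted break points: {-2, -1, 3}.
Verification: at each break x_0, at least two indices attain the minimum of min_i(a_i + i · x_0).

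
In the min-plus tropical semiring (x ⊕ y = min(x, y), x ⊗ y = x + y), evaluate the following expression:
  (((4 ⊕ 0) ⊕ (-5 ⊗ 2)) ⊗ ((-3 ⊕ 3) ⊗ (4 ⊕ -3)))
(((4 ⊕ 0) ⊕ (-5 ⊗ 2)) ⊗ ((-3 ⊕ 3) ⊗ (4 ⊕ -3))) = -9

Expand innermost to outermost. Recall ⊕ takes the minimum of its arguments and ⊗ takes their sum. Working out the expression (((4 ⊕ 0) ⊕ (-5 ⊗ 2)) ⊗ ((-3 ⊕ 3) ⊗ (4 ⊕ -3))) gives -9.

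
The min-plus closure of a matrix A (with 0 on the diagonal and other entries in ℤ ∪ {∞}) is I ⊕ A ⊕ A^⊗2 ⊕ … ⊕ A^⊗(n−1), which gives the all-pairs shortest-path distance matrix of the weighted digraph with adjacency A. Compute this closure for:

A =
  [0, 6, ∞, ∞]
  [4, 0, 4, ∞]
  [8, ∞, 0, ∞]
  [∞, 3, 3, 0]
Closure =
  [0, 6, 10, ∞]
  [4, 0, 4, ∞]
  [8, 14, 0, ∞]
  [7, 3, 3, 0]

This is the Floyd-Warshall all-pairs shortest-path computation. For each intermediate vertex k = 0, 1, …, 3, update dist[i][j] ← min(dist[i][j], dist[i][k] + dist[k][j]). The final matrix gives, for each (i, j), the minimum total weight of any directed path from i to j (possibly empty when i = j).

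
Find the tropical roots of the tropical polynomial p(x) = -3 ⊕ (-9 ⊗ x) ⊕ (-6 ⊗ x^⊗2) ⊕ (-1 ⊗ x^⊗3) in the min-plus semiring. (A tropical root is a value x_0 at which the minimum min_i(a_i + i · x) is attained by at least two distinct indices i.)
Roots: {-5, -3, 6}

Each tropical root is a break point of the lower envelope of the lines y = a_i + i · x (there are 4 lines, with slopes 0, 1, ..., 3). Only the lines that attain the minimum somewhere contribute to roots; other lines are dominated. Here the surviving (envelope) indices are i = 3, i = 2, i = 1, i = 0.
Intersections between consecutive envelope lines give the roots: for adjacent envelope indices i < j the intersection is x = (a_i − a_j) / (j − i). Reading off the sorted break points: {-5, -3, 6}.
Verification: at each break x_0, at least two indices attain the minimum of min_i(a_i + i · x_0).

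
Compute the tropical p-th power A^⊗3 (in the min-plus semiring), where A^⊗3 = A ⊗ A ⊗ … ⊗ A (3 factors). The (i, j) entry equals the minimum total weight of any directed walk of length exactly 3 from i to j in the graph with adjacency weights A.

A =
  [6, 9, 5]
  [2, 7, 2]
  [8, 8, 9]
A^⊗3 =
  [15, 19, 15]
  [12, 15, 12]
  [16, 18, 15]

Each entry (A^⊗3)_ij equals the minimum over all length-3 walks i = v_0 → v_1 → … → v_3 = j of Σ_t A[v_t][v_{t+1}]. For example, for (i, j) = (0, 2) we minimise over 9 possible intermediate vertex sequences; the minimum is 15, attained along the walk 0 → 2 → 1 → 2.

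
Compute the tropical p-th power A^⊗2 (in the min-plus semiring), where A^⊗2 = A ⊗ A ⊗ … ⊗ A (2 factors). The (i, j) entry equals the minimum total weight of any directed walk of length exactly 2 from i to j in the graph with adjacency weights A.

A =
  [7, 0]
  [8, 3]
A^⊗2 =
  [8, 3]
  [11, 6]

Each entry (A^⊗2)_ij equals the minimum over all length-2 walks i = v_0 → v_1 → … → v_2 = j of Σ_t A[v_t][v_{t+1}]. For example, for (i, j) = (0, 1) we minimise over 2 possible intermediate vertex sequences; the minimum is 3, attained along the walk 0 → 1 → 1.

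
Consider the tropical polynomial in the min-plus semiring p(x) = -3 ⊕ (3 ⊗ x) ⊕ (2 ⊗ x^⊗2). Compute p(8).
p(8) = -3

A tropical monomial a ⊗ x^⊗i evaluates to a + i · x. Evaluating each term at x = 8:
  Term 0 contributes -3 + 0 · 8 = -3
  Term 1 contributes 3 + 1 · 8 = 11
  Term 2 contributes 2 + 2 · 8 = 18
p(8) = ⊕ of these = min[-3, 11, 18] = -3.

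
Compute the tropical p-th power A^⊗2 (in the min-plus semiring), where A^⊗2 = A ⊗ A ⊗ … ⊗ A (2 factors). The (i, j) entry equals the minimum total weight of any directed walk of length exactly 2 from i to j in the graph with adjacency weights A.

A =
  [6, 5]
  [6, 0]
A^⊗2 =
  [11, 5]
  [6, 0]

Each entry (A^⊗2)_ij equals the minimum over all length-2 walks i = v_0 → v_1 → … → v_2 = j of Σ_t A[v_t][v_{t+1}]. For example, for (i, j) = (0, 1) we minimise over 2 possible intermediate vertex sequences; the minimum is 5, attained along the walk 0 → 1 → 1.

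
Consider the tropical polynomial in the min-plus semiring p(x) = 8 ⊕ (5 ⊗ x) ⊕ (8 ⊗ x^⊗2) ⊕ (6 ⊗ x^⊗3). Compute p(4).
p(4) = 8

A tropical monomial a ⊗ x^⊗i evaluates to a + i · x. Evaluating each term at x = 4:
  Term 0 contributes 8 + 0 · 4 = 8
  Term 1 contributes 5 + 1 · 4 = 9
  Term 2 contributes 8 + 2 · 4 = 16
  Term 3 contributes 6 + 3 · 4 = 18
p(4) = ⊕ of these = min[8, 9, 16, 18] = 8.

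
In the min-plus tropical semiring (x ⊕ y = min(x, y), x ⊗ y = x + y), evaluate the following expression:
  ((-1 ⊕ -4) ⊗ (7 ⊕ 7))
((-1 ⊕ -4) ⊗ (7 ⊕ 7)) = 3

Expand innermost to outermost. Recall ⊕ takes the minimum of its arguments and ⊗ takes their sum. Working out the expression ((-1 ⊕ -4) ⊗ (7 ⊕ 7)) gives 3.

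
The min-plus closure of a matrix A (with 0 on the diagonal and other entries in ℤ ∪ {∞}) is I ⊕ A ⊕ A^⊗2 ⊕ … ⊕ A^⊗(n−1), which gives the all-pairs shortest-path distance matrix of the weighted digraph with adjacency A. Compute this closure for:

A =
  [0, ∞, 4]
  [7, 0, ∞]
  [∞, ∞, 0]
Closure =
  [0, ∞, 4]
  [7, 0, 11]
  [∞, ∞, 0]

This is the Floyd-Warshall all-pairs shortest-path computation. For each intermediate vertex k = 0, 1, …, 2, update dist[i][j] ← min(dist[i][j], dist[i][k] + dist[k][j]). The final matrix gives, for each (i, j), the minimum total weight of any directed path from i to j (possibly empty when i = j).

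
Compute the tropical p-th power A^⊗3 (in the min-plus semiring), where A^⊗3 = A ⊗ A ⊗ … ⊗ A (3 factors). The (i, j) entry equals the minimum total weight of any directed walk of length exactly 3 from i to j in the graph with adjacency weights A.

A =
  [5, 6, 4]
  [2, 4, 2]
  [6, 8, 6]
A^⊗3 =
  [12, 14, 12]
  [10, 12, 10]
  [14, 16, 14]

Each entry (A^⊗3)_ij equals the minimum over all length-3 walks i = v_0 → v_1 → … → v_3 = j of Σ_t A[v_t][v_{t+1}]. For example, for (i, j) = (0, 2) we minimise over 9 possible intermediate vertex sequences; the minimum is 12, attained along the walk 0 → 1 → 0 → 2.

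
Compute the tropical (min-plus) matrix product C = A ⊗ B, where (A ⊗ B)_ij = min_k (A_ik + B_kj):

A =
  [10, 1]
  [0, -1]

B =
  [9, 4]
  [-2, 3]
A ⊗ B =
  [-1, 4]
  [-3, 2]

Apply the min-plus product entry-by-entry:
  C[0][0] = min over k of (A[0][0] + B[0][0] = 10 + 9 = 19, A[0][1] + B[1][0] = 1 + -2 = -1) = -1 (attained at k = 1)
  C[0][1] = min over k of (A[0][0] + B[0][1] = 10 + 4 = 14, A[0][1] + B[1][1] = 1 + 3 = 4) = 4 (attained at k = 1)
  C[1][0] = min over k of (A[1][0] + B[0][0] = 0 + 9 = 9, A[1][1] + B[1][0] = -1 + -2 = -3) = -3 (attained at k = 1)
  C[1][1] = min over k of (A[1][0] + B[0][1] = 0 + 4 = 4, A[1][1] + B[1][1] = -1 + 3 = 2) = 2 (attained at k = 1)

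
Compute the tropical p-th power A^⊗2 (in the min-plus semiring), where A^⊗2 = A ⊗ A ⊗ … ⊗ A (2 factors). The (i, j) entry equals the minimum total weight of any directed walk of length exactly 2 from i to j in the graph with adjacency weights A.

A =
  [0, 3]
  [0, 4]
A^⊗2 =
  [0, 3]
  [0, 3]

Each entry (A^⊗2)_ij equals the minimum over all length-2 walks i = v_0 → v_1 → … → v_2 = j of Σ_t A[v_t][v_{t+1}]. For example, for (i, j) = (0, 1) we minimise over 2 possible intermediate vertex sequences; the minimum is 3, attained along the walk 0 → 0 → 1.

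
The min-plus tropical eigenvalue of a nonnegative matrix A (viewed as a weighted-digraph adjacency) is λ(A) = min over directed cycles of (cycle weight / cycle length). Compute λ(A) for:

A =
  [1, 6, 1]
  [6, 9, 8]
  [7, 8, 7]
λ(A) = 1

Enumerate directed cycles and compute their means (weight / length). Sample:
  cycle 0 → 0: weight = 1, length = 1, mean = 1/1 ≈ 1.000
  cycle 1 → 1: weight = 9, length = 1, mean = 9/1 ≈ 9.000
  cycle 2 → 2: weight = 7, length = 1, mean = 7/1 ≈ 7.000
  cycle 0 → 1 → 0: weight = 12, length = 2, mean = 12/2 ≈ 6.000
  cycle 0 → 2 → 0: weight = 8, length = 2, mean = 8/2 ≈ 4.000
  cycle 1 → 0 → 1: weight = 12, length = 2, mean = 12/2 ≈ 6.000
Minimum mean = 1.000, attained e.g. along the cycle 0 → 0 with weight 1 and length 1. So λ(A) = 1/1 = 1.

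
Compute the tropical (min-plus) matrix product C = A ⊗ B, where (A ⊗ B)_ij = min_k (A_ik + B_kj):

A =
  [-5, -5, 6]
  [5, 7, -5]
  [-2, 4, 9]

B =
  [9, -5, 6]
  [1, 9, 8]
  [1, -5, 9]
A ⊗ B =
  [-4, -10, 1]
  [-4, -10, 4]
  [5, -7, 4]

Apply the min-plus product entry-by-entry:
  C[0][0] = min over k of (A[0][0] + B[0][0] = -5 + 9 = 4, A[0][1] + B[1][0] = -5 + 1 = -4, A[0][2] + B[2][0] = 6 + 1 = 7) = -4 (attained at k = 1)
  C[0][1] = min over k of (A[0][0] + B[0][1] = -5 + -5 = -10, A[0][1] + B[1][1] = -5 + 9 = 4, A[0][2] + B[2][1] = 6 + -5 = 1) = -10 (attained at k = 0)
  C[0][2] = min over k of (A[0][0] + B[0][2] = -5 + 6 = 1, A[0][1] + B[1][2] = -5 + 8 = 3, A[0][2] + B[2][2] = 6 + 9 = 15) = 1 (attained at k = 0)
  C[1][0] = min over k of (A[1][0] + B[0][0] = 5 + 9 = 14, A[1][1] + B[1][0] = 7 + 1 = 8, A[1][2] + B[2][0] = -5 + 1 = -4) = -4 (attained at k = 2)
  C[1][1] = min over k of (A[1][0] + B[0][1] = 5 + -5 = 0, A[1][1] + B[1][1] = 7 + 9 = 16, A[1][2] + B[2][1] = -5 + -5 = -10) = -10 (attained at k = 2)
  C[1][2] = min over k of (A[1][0] + B[0][2] = 5 + 6 = 11, A[1][1] + B[1][2] = 7 + 8 = 15, A[1][2] + B[2][2] = -5 + 9 = 4) = 4 (attained at k = 2)
  C[2][0] = min over k of (A[2][0] + B[0][0] = -2 + 9 = 7, A[2][1] + B[1][0] = 4 + 1 = 5, A[2][2] + B[2][0] = 9 + 1 = 10) = 5 (attained at k = 1)
  C[2][1] = min over k of (A[2][0] + B[0][1] = -2 + -5 = -7, A[2][1] + B[1][1] = 4 + 9 = 13, A[2][2] + B[2][1] = 9 + -5 = 4) = -7 (attained at k = 0)
  C[2][2] = min over k of (A[2][0] + B[0][2] = -2 + 6 = 4, A[2][1] + B[1][2] = 4 + 8 = 12, A[2][2] + B[2][2] = 9 + 9 = 18) = 4 (attained at k = 0)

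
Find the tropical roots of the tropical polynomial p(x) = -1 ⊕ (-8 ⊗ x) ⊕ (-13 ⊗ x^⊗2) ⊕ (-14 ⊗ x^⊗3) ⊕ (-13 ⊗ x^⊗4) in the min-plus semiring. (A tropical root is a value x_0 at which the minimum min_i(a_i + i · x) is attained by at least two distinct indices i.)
Roots: {-1, 1, 5, 7}

Each tropical root is a break point of the lower envelope of the lines y = a_i + i · x (there are 5 lines, with slopes 0, 1, ..., 4). Only the lines that attain the minimum somewhere contribute to roots; other lines are dominated. Here the surviving (envelope) indices are i = 4, i = 3, i = 2, i = 1, i = 0.
Intersections between consecutive envelope lines give the roots: for adjacent envelope indices i < j the intersection is x = (a_i − a_j) / (j − i). Reading off the sorted break points: {-1, 1, 5, 7}.
Verification: at each break x_0, at least two indices attain the minimum of min_i(a_i + i · x_0).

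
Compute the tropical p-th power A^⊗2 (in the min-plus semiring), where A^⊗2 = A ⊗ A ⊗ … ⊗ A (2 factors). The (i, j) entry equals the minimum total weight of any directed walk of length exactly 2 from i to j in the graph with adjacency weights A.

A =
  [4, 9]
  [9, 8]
A^⊗2 =
  [8, 13]
  [13, 16]

Each entry (A^⊗2)_ij equals the minimum over all length-2 walks i = v_0 → v_1 → … → v_2 = j of Σ_t A[v_t][v_{t+1}]. For example, for (i, j) = (0, 1) we minimise over 2 possible intermediate vertex sequences; the minimum is 13, attained along the walk 0 → 0 → 1.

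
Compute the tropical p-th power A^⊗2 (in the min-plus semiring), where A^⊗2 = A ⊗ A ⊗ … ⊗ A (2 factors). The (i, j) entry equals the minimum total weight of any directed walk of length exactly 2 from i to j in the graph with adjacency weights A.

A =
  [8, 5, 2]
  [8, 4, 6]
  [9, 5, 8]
A^⊗2 =
  [11, 7, 10]
  [12, 8, 10]
  [13, 9, 11]

Each entry (A^⊗2)_ij equals the minimum over all length-2 walks i = v_0 → v_1 → … → v_2 = j of Σ_t A[v_t][v_{t+1}]. For example, for (i, j) = (0, 2) we minimise over 3 possible intermediate vertex sequences; the minimum is 10, attained along the walk 0 → 0 → 2.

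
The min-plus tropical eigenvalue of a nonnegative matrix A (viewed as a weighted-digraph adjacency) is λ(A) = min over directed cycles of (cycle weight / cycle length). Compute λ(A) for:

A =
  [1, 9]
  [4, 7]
λ(A) = 1

Enumerate directed cycles and compute their means (weight / length). Sample:
  cycle 0 → 0: weight = 1, length = 1, mean = 1/1 ≈ 1.000
  cycle 1 → 1: weight = 7, length = 1, mean = 7/1 ≈ 7.000
  cycle 0 → 1 → 0: weight = 13, length = 2, mean = 13/2 ≈ 6.500
  cycle 1 → 0 → 1: weight = 13, length = 2, mean = 13/2 ≈ 6.500
Minimum mean = 1.000, attained e.g. along the cycle 0 → 0 with weight 1 and length 1. So λ(A) = 1/1 = 1.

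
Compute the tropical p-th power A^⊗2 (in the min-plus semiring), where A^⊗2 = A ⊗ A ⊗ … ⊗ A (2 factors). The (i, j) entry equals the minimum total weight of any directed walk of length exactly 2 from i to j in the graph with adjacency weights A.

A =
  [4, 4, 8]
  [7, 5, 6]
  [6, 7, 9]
A^⊗2 =
  [8, 8, 10]
  [11, 10, 11]
  [10, 10, 13]

Each entry (A^⊗2)_ij equals the minimum over all length-2 walks i = v_0 → v_1 → … → v_2 = j of Σ_t A[v_t][v_{t+1}]. For example, for (i, j) = (0, 2) we minimise over 3 possible intermediate vertex sequences; the minimum is 10, attained along the walk 0 → 1 → 2.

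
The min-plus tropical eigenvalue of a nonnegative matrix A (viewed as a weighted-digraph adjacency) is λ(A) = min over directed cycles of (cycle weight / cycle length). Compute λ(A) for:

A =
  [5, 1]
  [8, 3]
λ(A) = 3

Enumerate directed cycles and compute their means (weight / length). Sample:
  cycle 0 → 0: weight = 5, length = 1, mean = 5/1 ≈ 5.000
  cycle 1 → 1: weight = 3, length = 1, mean = 3/1 ≈ 3.000
  cycle 0 → 1 → 0: weight = 9, length = 2, mean = 9/2 ≈ 4.500
  cycle 1 → 0 → 1: weight = 9, length = 2, mean = 9/2 ≈ 4.500
Minimum mean = 3.000, attained e.g. along the cycle 1 → 1 with weight 3 and length 1. So λ(A) = 3/1 = 3.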